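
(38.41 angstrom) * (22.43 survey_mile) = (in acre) 3.426e-08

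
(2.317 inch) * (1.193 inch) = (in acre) 4.407e-07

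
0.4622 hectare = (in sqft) 4.975e+04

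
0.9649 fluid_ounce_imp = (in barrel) 0.0001724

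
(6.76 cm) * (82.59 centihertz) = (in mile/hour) 0.1249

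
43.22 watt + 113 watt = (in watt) 156.2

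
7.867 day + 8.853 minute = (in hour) 189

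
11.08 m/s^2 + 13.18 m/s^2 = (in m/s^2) 24.26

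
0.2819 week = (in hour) 47.36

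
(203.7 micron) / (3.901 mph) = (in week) 1.931e-10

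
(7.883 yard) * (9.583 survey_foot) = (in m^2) 21.05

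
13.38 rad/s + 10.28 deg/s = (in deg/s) 776.9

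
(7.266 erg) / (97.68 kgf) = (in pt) 2.15e-06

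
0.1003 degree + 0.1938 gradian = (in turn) 0.0007631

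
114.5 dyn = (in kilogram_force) 0.0001168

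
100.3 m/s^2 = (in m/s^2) 100.3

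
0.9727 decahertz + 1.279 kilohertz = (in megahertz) 0.001289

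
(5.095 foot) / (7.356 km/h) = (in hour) 0.0002111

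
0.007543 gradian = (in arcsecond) 24.44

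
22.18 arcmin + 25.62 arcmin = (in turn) 0.002213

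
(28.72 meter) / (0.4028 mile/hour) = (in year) 5.058e-06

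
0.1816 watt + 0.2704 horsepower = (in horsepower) 0.2706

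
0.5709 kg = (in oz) 20.14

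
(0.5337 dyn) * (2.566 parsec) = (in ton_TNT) 101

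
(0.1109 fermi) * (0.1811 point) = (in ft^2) 7.626e-20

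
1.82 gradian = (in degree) 1.638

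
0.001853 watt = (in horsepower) 2.485e-06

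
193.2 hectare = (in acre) 477.4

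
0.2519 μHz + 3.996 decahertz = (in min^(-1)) 2398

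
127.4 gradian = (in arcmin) 6880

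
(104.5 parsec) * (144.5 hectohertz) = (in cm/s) 4.659e+24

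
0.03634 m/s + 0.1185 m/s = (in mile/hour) 0.3464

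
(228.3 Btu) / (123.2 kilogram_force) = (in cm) 1.994e+04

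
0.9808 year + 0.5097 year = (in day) 544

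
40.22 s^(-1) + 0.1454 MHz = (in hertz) 1.454e+05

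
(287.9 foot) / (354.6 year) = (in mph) 1.755e-08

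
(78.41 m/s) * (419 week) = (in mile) 1.235e+07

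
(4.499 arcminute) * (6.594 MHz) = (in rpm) 8.241e+04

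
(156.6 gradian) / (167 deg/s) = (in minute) 0.01407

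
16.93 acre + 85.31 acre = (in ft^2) 4.454e+06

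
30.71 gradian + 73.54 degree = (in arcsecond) 3.642e+05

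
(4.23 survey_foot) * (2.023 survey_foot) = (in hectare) 7.95e-05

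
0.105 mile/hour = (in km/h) 0.169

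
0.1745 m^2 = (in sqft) 1.878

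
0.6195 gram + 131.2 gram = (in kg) 0.1318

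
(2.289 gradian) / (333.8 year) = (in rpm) 3.262e-11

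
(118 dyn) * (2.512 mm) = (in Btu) 2.809e-09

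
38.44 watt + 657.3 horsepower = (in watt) 4.902e+05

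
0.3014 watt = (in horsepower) 0.0004042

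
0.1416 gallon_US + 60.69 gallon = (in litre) 230.3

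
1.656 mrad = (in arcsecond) 341.6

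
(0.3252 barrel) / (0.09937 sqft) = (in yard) 6.125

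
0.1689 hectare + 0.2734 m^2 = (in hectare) 0.1689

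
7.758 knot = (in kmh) 14.37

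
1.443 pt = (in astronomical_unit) 3.403e-15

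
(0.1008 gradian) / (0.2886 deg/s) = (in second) 0.3143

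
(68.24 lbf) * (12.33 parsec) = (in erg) 1.155e+27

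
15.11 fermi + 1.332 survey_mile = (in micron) 2.144e+09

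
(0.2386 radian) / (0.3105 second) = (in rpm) 7.338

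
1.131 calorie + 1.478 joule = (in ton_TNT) 1.484e-09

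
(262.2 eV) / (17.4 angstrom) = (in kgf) 2.462e-09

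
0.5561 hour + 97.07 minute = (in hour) 2.174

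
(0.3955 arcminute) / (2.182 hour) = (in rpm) 1.399e-07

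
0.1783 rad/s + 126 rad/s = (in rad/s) 126.2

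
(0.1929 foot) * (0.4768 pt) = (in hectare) 9.89e-10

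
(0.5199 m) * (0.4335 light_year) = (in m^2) 2.132e+15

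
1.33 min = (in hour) 0.02217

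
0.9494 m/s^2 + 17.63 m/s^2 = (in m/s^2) 18.58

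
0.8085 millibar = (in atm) 0.0007979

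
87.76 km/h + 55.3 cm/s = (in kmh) 89.75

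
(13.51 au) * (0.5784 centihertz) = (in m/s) 1.169e+10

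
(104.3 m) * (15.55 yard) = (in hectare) 0.1483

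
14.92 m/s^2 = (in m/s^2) 14.92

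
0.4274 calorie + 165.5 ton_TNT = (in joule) 6.925e+11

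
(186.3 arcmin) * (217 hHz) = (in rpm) 1.123e+04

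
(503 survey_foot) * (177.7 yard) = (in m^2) 2.491e+04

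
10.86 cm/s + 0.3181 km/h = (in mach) 0.0005784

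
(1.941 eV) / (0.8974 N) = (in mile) 2.153e-22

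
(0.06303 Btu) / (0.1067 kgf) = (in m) 63.55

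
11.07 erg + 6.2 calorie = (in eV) 1.619e+20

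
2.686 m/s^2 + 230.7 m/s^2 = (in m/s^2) 233.4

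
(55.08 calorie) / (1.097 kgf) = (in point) 6.072e+04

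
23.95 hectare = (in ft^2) 2.578e+06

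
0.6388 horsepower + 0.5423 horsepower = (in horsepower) 1.181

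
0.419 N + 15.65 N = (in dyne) 1.607e+06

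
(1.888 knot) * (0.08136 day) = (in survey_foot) 2.24e+04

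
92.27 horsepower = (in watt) 6.881e+04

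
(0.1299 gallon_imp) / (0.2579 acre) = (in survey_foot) 1.856e-06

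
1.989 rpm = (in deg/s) 11.93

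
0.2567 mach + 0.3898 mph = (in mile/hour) 195.9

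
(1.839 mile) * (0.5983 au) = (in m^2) 2.649e+14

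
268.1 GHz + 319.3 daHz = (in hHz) 2.681e+09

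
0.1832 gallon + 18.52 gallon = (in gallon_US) 18.7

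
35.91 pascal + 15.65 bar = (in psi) 227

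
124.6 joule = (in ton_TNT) 2.978e-08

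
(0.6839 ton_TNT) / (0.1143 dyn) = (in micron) 2.503e+21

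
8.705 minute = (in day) 0.006045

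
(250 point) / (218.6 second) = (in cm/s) 0.04035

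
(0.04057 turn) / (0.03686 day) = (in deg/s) 0.004586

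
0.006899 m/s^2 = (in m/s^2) 0.006899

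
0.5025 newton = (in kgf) 0.05124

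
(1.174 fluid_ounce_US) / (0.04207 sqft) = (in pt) 25.18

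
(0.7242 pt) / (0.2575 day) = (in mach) 3.372e-11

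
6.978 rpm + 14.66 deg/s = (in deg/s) 56.53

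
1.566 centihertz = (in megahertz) 1.566e-08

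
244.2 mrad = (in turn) 0.03887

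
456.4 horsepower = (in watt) 3.403e+05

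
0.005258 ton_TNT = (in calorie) 5.258e+06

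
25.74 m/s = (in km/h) 92.66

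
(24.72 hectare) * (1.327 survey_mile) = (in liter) 5.279e+11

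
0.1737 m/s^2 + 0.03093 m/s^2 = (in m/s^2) 0.2046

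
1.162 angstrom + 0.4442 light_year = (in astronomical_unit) 2.809e+04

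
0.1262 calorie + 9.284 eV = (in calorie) 0.1262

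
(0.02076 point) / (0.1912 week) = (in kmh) 2.28e-10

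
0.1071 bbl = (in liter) 17.03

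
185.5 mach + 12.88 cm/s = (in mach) 185.5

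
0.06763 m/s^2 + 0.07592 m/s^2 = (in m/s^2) 0.1436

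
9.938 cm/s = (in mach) 0.0002919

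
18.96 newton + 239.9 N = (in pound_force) 58.19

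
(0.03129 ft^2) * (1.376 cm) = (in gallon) 0.01057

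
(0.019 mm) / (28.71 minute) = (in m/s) 1.103e-08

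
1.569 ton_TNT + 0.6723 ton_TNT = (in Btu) 8.888e+06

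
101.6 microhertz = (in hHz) 1.016e-06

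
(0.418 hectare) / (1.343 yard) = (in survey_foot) 1.117e+04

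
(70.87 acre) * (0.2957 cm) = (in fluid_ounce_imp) 2.985e+07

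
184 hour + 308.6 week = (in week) 309.7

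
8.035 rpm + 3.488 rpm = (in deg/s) 69.14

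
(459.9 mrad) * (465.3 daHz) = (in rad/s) 2140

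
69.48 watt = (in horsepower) 0.09317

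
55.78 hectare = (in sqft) 6.004e+06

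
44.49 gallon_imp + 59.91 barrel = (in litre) 9727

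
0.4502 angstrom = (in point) 1.276e-07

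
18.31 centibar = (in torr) 137.3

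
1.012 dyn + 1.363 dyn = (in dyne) 2.375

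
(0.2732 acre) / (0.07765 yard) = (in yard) 1.703e+04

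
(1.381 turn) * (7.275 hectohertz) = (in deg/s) 3.617e+05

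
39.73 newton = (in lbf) 8.932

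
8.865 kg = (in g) 8865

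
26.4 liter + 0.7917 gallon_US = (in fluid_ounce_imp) 1035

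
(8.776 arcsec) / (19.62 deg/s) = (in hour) 3.451e-08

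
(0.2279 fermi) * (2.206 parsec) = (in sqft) 167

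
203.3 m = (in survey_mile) 0.1263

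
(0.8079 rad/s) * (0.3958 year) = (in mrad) 1.008e+10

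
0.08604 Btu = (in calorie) 21.7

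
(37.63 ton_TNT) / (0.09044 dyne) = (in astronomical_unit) 1.164e+06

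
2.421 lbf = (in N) 10.77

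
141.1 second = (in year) 4.474e-06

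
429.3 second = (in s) 429.3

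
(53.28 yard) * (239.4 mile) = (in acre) 4638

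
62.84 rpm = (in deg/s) 377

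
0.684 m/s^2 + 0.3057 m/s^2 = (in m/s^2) 0.9897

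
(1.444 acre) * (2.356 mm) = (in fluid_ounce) 4.655e+05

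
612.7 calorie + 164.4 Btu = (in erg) 1.76e+12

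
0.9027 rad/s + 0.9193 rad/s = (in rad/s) 1.822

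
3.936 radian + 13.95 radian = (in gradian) 1139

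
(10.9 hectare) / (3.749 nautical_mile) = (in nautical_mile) 0.008477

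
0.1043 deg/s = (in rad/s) 0.00182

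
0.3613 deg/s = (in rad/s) 0.006306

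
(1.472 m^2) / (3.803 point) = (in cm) 1.097e+05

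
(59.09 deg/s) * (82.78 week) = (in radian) 5.163e+07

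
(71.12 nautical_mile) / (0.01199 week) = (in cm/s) 1816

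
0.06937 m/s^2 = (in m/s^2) 0.06937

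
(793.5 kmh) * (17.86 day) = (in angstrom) 3.401e+18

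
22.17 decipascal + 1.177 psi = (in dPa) 8.117e+04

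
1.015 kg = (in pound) 2.238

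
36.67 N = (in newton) 36.67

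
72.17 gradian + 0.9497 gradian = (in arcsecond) 2.369e+05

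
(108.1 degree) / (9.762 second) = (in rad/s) 0.1933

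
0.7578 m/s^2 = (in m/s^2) 0.7578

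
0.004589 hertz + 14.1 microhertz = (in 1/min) 0.2762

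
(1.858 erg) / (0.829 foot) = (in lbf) 1.653e-07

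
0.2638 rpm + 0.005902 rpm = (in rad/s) 0.02824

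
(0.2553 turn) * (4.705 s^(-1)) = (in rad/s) 7.547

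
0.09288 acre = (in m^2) 375.9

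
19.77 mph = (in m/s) 8.838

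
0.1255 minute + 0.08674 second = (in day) 8.816e-05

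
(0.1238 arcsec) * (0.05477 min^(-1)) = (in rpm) 5.232e-09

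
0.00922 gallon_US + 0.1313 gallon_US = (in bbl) 0.003346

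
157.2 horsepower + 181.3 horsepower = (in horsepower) 338.5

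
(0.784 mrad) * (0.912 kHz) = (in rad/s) 0.715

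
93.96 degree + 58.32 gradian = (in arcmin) 8787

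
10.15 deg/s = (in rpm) 1.692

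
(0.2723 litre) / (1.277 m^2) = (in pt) 0.6044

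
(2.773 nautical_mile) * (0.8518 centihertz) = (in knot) 85.03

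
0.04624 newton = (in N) 0.04624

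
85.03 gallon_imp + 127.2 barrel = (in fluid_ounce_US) 6.969e+05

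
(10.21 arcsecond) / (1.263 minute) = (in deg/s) 3.743e-05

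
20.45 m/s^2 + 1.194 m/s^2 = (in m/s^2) 21.64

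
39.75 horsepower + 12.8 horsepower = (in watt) 3.919e+04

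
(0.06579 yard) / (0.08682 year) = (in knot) 4.271e-08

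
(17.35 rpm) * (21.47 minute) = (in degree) 1.341e+05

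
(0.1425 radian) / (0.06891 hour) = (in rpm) 0.005485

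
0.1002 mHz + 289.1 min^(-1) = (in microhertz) 4.818e+06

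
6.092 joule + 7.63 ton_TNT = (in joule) 3.192e+10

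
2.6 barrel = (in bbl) 2.6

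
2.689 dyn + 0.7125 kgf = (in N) 6.987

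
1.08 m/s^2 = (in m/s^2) 1.08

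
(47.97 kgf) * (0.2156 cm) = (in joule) 1.014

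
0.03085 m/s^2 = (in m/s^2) 0.03085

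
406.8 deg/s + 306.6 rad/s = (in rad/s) 313.7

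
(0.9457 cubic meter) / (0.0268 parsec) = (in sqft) 1.231e-14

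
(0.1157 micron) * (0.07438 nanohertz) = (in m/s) 8.606e-18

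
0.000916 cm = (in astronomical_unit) 6.123e-17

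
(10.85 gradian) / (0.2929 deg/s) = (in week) 5.512e-05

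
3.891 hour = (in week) 0.02316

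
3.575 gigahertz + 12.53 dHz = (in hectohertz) 3.575e+07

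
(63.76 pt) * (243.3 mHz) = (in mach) 1.607e-05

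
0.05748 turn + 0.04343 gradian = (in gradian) 23.04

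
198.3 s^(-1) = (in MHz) 0.0001983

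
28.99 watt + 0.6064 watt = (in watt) 29.6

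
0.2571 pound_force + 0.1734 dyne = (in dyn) 1.144e+05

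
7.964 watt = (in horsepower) 0.01068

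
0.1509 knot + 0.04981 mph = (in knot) 0.1942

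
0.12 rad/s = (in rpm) 1.146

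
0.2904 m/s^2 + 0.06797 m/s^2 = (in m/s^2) 0.3584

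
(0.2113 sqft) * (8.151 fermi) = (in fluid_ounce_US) 5.41e-12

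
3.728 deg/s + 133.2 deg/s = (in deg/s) 136.9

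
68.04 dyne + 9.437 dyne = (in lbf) 0.0001742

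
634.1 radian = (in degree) 3.633e+04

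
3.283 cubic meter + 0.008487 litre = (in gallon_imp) 722.2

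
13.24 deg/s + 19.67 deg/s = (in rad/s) 0.5744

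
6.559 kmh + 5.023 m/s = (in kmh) 24.64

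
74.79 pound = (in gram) 3.392e+04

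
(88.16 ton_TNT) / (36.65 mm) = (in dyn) 1.006e+18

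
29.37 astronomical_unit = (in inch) 1.73e+14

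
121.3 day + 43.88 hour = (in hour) 2955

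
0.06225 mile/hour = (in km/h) 0.1002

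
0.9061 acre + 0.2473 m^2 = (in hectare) 0.3667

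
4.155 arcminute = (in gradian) 0.07694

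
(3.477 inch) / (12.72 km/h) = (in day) 2.893e-07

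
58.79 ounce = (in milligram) 1.667e+06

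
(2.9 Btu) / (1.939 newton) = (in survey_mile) 0.9805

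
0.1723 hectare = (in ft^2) 1.855e+04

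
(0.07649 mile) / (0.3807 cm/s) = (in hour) 8.982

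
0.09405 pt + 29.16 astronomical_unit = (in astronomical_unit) 29.16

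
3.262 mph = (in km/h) 5.25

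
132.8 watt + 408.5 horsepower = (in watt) 3.048e+05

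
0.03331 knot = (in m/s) 0.01714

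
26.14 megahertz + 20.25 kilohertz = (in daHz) 2.616e+06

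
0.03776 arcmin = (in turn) 1.748e-06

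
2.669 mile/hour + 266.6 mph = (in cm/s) 1.204e+04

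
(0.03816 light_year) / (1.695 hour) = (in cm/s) 5.916e+12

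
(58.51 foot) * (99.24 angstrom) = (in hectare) 1.77e-11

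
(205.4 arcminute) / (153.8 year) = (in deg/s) 7.058e-10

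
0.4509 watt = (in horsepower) 0.0006047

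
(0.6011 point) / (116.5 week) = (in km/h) 1.083e-11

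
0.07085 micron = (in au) 4.736e-19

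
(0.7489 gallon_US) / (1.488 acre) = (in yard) 5.148e-07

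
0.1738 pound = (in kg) 0.07883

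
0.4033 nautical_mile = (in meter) 746.9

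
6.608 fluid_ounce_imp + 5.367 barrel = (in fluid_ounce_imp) 3.004e+04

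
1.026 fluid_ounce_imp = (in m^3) 2.915e-05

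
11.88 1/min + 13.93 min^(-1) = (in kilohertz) 0.0004302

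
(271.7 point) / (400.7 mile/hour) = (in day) 6.193e-09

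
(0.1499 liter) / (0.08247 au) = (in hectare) 1.215e-18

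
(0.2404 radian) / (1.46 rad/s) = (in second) 0.1647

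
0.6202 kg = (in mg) 6.202e+05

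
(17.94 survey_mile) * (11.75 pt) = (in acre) 0.02957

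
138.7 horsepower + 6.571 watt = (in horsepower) 138.7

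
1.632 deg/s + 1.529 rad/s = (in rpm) 14.87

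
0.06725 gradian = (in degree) 0.06053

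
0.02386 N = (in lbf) 0.005364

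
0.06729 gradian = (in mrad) 1.057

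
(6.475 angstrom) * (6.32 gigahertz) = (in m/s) 4.092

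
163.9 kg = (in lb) 361.3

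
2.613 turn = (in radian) 16.42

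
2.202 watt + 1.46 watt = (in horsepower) 0.004911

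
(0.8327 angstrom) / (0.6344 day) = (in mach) 4.462e-18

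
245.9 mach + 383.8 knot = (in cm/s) 8.393e+06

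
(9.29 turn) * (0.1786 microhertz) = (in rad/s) 1.043e-05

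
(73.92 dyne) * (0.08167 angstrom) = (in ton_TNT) 1.443e-24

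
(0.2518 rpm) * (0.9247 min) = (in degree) 83.82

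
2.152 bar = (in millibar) 2152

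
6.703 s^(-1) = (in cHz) 670.3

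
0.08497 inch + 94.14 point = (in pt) 100.3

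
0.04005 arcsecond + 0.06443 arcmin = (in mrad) 0.01894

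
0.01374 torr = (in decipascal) 18.32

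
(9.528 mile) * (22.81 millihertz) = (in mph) 782.4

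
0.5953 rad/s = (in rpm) 5.685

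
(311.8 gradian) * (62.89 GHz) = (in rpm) 2.941e+12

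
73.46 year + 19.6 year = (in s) 2.935e+09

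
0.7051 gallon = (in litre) 2.669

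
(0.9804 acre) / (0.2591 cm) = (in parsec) 4.963e-11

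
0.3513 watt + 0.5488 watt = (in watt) 0.9001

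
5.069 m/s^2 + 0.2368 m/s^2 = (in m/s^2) 5.306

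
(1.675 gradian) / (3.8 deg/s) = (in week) 6.559e-07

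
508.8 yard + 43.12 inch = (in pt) 1.322e+06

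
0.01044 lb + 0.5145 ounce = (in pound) 0.0426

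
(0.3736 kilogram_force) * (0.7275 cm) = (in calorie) 0.00637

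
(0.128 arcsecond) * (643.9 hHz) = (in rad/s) 0.03996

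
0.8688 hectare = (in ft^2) 9.352e+04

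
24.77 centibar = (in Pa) 2.477e+04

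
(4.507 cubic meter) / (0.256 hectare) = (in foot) 0.005776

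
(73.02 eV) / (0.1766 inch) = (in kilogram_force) 2.66e-16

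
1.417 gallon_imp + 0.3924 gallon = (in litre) 7.927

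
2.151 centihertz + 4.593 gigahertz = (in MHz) 4593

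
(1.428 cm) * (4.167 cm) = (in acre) 1.47e-07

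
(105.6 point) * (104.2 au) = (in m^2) 5.807e+11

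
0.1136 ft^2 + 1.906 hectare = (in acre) 4.71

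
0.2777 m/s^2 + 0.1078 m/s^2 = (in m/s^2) 0.3855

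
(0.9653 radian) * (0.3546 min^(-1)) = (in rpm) 0.05448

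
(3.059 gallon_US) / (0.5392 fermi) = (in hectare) 2.148e+09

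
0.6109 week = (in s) 3.695e+05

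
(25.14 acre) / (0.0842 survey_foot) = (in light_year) 4.19e-10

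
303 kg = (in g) 3.03e+05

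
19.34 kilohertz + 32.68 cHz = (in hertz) 1.934e+04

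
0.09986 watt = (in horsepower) 0.0001339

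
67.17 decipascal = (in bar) 6.717e-05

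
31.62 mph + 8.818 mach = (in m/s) 3017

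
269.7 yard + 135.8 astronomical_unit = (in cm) 2.032e+15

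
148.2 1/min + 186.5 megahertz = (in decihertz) 1.865e+09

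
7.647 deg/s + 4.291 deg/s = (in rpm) 1.99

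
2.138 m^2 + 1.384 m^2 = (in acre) 0.0008703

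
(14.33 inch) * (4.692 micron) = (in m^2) 1.708e-06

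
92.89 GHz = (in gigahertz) 92.89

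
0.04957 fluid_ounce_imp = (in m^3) 1.408e-06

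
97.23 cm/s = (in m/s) 0.9723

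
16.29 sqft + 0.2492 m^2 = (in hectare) 0.0001763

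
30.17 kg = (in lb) 66.51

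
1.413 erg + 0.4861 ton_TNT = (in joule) 2.034e+09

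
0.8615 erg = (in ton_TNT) 2.059e-17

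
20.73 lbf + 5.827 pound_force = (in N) 118.1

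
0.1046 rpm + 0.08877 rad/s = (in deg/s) 5.714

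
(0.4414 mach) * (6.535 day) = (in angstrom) 8.486e+17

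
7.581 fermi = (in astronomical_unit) 5.068e-26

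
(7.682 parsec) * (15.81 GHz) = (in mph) 8.383e+27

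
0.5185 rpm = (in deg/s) 3.111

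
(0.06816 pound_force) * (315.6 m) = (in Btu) 0.09069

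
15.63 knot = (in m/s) 8.041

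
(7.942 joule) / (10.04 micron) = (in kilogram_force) 8.066e+04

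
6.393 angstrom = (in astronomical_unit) 4.273e-21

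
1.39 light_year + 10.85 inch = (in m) 1.315e+16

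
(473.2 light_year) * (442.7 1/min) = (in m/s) 3.303e+19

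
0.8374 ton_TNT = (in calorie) 8.374e+08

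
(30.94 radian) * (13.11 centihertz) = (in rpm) 38.73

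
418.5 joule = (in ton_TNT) 1e-07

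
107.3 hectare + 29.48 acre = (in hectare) 119.2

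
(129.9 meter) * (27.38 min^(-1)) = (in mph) 132.6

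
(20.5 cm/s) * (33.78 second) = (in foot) 22.72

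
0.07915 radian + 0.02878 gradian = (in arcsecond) 1.642e+04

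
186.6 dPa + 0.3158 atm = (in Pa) 3.202e+04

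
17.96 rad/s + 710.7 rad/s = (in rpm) 6958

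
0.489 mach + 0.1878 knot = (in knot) 323.8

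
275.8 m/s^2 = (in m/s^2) 275.8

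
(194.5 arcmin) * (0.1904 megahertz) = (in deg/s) 6.172e+05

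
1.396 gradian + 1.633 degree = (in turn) 0.008026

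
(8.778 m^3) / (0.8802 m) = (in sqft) 107.3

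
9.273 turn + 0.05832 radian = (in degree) 3342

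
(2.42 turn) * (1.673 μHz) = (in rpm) 0.0002429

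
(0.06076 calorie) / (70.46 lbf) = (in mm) 0.8111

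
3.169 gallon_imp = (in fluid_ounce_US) 487.1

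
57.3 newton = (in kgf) 5.843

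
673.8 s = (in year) 2.137e-05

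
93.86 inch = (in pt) 6758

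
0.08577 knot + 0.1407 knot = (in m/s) 0.1165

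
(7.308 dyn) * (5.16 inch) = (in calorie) 2.289e-06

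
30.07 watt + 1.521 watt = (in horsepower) 0.04236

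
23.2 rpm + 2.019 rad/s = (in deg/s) 254.9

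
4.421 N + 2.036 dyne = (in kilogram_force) 0.4508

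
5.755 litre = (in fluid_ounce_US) 194.6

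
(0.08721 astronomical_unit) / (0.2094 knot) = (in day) 1.402e+06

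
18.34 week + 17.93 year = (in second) 5.765e+08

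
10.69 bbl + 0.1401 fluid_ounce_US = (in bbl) 10.69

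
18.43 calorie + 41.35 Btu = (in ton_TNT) 1.045e-05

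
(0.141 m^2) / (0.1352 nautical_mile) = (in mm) 0.5631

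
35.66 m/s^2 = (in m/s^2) 35.66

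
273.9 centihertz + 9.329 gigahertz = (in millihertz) 9.329e+12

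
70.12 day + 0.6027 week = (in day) 74.34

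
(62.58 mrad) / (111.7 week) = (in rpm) 8.846e-09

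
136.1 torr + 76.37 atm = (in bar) 77.56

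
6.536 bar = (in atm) 6.451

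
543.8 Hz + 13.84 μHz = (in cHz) 5.438e+04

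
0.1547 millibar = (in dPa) 154.7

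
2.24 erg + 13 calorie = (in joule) 54.39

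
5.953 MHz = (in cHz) 5.953e+08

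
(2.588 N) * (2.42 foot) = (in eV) 1.191e+19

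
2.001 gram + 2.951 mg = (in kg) 0.002004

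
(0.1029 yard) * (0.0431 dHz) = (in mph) 0.0009072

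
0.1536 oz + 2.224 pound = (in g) 1013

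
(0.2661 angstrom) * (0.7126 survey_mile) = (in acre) 7.541e-12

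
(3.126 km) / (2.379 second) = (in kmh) 4730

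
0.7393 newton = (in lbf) 0.1662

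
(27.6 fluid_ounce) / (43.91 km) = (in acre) 4.593e-12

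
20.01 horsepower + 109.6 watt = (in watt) 1.503e+04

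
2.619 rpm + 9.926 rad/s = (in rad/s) 10.2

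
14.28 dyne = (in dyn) 14.28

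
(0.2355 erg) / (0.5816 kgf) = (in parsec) 1.338e-25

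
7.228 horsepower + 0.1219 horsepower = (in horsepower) 7.35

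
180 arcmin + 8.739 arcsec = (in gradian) 3.336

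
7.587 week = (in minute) 7.648e+04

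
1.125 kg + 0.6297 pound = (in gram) 1411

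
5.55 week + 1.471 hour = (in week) 5.559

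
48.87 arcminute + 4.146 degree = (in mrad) 86.58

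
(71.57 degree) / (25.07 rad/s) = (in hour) 1.384e-05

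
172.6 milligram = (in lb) 0.0003805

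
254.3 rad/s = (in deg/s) 1.457e+04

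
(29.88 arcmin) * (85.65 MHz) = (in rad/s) 7.444e+05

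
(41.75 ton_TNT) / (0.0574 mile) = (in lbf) 4.251e+08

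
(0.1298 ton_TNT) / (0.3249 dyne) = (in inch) 6.581e+15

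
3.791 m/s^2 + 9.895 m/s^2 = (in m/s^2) 13.69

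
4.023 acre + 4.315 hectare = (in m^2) 5.943e+04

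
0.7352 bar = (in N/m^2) 7.352e+04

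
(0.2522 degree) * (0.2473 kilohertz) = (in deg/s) 62.37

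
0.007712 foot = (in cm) 0.2351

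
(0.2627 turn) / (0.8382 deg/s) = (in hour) 0.03134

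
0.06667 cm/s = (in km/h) 0.0024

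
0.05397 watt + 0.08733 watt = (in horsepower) 0.0001895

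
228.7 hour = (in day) 9.529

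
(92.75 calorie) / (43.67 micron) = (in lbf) 1.998e+06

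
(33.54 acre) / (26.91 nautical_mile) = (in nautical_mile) 0.001471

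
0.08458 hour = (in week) 0.0005035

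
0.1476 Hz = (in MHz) 1.476e-07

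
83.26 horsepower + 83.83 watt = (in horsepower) 83.37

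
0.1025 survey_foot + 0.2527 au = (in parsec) 1.225e-06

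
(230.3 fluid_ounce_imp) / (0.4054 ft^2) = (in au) 1.161e-12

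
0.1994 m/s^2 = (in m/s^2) 0.1994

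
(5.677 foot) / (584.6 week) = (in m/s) 4.894e-09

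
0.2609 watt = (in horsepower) 0.0003499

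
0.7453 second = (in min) 0.01242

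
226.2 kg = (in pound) 498.7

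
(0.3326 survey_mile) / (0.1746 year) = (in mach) 2.855e-07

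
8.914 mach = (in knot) 5900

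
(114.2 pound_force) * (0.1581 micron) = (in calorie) 1.92e-05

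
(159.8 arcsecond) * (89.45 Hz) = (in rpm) 0.6618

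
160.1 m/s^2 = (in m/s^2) 160.1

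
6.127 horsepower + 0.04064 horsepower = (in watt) 4599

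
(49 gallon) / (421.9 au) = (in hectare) 2.939e-19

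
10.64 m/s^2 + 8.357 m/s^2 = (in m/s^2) 19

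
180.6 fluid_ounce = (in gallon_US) 1.411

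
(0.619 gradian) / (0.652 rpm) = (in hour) 3.956e-05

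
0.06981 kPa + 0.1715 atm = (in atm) 0.1722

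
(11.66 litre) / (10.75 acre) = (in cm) 2.68e-05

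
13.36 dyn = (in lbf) 3.003e-05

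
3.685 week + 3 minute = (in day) 25.8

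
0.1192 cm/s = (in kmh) 0.004291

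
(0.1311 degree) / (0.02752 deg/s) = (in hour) 0.001323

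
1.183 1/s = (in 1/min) 70.98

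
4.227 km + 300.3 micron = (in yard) 4623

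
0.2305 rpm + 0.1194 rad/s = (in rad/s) 0.1435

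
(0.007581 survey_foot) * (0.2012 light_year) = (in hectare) 4.398e+08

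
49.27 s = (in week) 8.146e-05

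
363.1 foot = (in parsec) 3.587e-15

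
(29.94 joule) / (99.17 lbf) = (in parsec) 2.2e-18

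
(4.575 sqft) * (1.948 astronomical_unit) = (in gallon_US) 3.272e+13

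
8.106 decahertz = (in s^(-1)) 81.06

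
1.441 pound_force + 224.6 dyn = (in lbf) 1.442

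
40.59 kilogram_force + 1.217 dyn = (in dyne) 3.981e+07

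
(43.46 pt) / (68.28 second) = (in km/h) 0.0008084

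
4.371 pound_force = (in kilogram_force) 1.983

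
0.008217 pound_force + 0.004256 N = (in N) 0.04081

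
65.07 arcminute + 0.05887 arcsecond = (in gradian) 1.205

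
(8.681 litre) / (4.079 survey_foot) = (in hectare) 6.982e-07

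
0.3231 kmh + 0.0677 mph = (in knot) 0.2333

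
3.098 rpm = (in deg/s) 18.59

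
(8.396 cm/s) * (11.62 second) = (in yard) 1.067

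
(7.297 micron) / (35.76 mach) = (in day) 6.936e-15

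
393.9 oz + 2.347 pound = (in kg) 12.23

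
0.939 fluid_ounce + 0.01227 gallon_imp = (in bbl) 0.0005255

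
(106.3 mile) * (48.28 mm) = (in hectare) 0.8259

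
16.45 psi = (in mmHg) 850.7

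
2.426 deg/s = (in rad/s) 0.04234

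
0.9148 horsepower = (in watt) 682.2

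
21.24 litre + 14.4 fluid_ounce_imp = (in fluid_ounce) 732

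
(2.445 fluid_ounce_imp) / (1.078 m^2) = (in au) 4.308e-16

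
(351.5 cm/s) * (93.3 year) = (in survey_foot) 3.393e+10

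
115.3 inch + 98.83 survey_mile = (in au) 1.063e-06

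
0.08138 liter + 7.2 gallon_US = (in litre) 27.34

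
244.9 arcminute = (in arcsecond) 1.469e+04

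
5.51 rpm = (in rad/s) 0.577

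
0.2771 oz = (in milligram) 7856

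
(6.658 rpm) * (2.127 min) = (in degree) 5098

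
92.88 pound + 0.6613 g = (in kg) 42.13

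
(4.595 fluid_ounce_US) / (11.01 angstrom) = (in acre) 30.5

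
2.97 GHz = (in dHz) 2.97e+10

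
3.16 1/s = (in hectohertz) 0.0316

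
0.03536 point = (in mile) 7.751e-09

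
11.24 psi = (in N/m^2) 7.75e+04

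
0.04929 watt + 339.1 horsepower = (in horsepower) 339.1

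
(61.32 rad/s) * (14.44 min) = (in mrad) 5.313e+07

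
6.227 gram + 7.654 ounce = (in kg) 0.2232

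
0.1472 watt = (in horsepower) 0.0001974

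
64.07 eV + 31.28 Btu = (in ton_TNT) 7.888e-06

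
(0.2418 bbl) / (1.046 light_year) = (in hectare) 3.885e-22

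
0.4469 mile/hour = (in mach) 0.0005867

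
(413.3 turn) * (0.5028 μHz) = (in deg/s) 0.07481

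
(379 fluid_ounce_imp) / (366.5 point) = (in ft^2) 0.8965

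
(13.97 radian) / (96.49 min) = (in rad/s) 0.002413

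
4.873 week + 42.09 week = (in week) 46.96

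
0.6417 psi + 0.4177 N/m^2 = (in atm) 0.04367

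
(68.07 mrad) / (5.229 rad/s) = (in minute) 0.000217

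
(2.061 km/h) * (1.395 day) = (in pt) 1.956e+08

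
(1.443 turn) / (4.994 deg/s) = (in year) 3.298e-06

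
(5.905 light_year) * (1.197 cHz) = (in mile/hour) 1.496e+15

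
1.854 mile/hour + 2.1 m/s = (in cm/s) 292.9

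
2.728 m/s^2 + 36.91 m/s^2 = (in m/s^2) 39.64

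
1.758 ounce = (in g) 49.84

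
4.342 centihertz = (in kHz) 4.342e-05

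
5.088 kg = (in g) 5088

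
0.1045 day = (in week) 0.01493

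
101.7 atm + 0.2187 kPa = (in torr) 7.729e+04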